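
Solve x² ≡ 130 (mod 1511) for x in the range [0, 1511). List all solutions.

316, 1195

Since 1511 ≡ 3 (mod 4), a square root of 130 is 130^((1511+1)/4) = 130^378 mod 1511.
Repeated squaring: 130^2≡279, 130^4≡780, 130^8≡978, 130^16≡21, 130^32≡441, 130^64≡1073, 130^128≡1458, 130^256≡1298 (mod 1511).
130^378 = 130^(256+64+32+16+8+2) ≡ 1195 (mod 1511).
Check: 1195² = 1428025 ≡ 130 (mod 1511). The two roots are 316 and 1195.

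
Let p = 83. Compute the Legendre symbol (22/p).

Pull out 2: since 83 ≡ 3 (mod 8), (2/83) = -1.
Reciprocity: 11 ≡ 3 and 83 ≡ 3 (mod 4), so (11/83) = −(83/11).
Reduce top mod 11: now compute (6/11).
Pull out 2: since 11 ≡ 3 (mod 8), (2/11) = -1.
Reciprocity: 3 ≡ 3 and 11 ≡ 3 (mod 4), so (3/11) = −(11/3).
Reduce top mod 3: now compute (2/3).
Pull out 2: since 3 ≡ 3 (mod 8), (2/3) = -1.
Reached (1/3) = 1. Collecting the sign flips along the way, the symbol is -1.

-1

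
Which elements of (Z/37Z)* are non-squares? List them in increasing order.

Square k = 1,…,18 (k and 37−k give the same square):
1²=1, 2²=4, 3²=9, 4²=16, 5²=25, 6²=36, 7²≡12, 8²≡27, 9²≡7, 10²≡26, 11²≡10, 12²≡33, 13²≡21, 14²≡11, 15²≡3, 16²≡34, 17²≡30, 18²≡28 (mod 37).
The residues are {1, 3, 4, 7, 9, 10, 11, 12, 16, 21, 25, 26, 27, 28, 30, 33, 34, 36}; the non-residues are the remaining 18 nonzero classes.

2,5,6,8,13,14,15,17,18,19,20,22,23,24,29,31,32,35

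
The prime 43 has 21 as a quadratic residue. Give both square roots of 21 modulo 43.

8, 35

Since 43 ≡ 3 (mod 4), a square root of 21 is 21^((43+1)/4) = 21^11 mod 43.
Repeated squaring: 21^2≡11, 21^4≡35, 21^8≡21 (mod 43).
21^11 = 21^(8+2+1) ≡ 35 (mod 43).
Check: 35² = 1225 ≡ 21 (mod 43). The two roots are 8 and 35.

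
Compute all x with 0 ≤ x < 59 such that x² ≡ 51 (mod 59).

13, 46

Since 59 ≡ 3 (mod 4), a square root of 51 is 51^((59+1)/4) = 51^15 mod 59.
Repeated squaring: 51^2≡5, 51^4≡25, 51^8≡35 (mod 59).
51^15 = 51^(8+4+2+1) ≡ 46 (mod 59).
Check: 46² = 2116 ≡ 51 (mod 59). The two roots are 13 and 46.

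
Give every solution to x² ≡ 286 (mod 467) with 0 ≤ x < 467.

67, 400

Since 467 ≡ 3 (mod 4), a square root of 286 is 286^((467+1)/4) = 286^117 mod 467.
Repeated squaring: 286^2≡71, 286^4≡371, 286^8≡343, 286^16≡432, 286^32≡291, 286^64≡154 (mod 467).
286^117 = 286^(64+32+16+4+1) ≡ 400 (mod 467).
Check: 400² = 160000 ≡ 286 (mod 467). The two roots are 67 and 400.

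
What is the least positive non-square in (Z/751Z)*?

(2/751) = +1, so 2 is a residue.
(3/751) = −1, so 3 is the smallest positive non-residue mod 751.

3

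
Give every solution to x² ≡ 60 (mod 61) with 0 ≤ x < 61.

61 ≡ 1 (mod 4), so we find a root by search.
Trying successive values, 11² = 121 ≡ 60 (mod 61). The other root is 61 − 11 = 50.

11, 50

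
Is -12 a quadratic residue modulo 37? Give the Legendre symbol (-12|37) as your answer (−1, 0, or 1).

First reduce: -12 ≡ 25 (mod 37).
Reciprocity: 25 ≡ 1 and 37 ≡ 1 (mod 4), so (25/37) = +(37/25).
Reduce top mod 25: now compute (12/25).
Pull out 2^2: since 25 ≡ 1 (mod 8), (2/25) = +1, so (2/25)^2 = +1.
Reciprocity: 3 ≡ 3 and 25 ≡ 1 (mod 4), so (3/25) = +(25/3).
Reduce top mod 3: now compute (1/3).
Reached (1/3) = 1. Collecting the sign flips along the way, the symbol is +1.

1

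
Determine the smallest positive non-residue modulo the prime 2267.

2

(2/2267) = −1, so 2 is the smallest positive non-residue mod 2267.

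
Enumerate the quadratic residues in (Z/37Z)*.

1, 3, 4, 7, 9, 10, 11, 12, 16, 21, 25, 26, 27, 28, 30, 33, 34, 36

Square k = 1,…,18 (k and 37−k give the same square):
1²=1, 2²=4, 3²=9, 4²=16, 5²=25, 6²=36, 7²≡12, 8²≡27, 9²≡7, 10²≡26, 11²≡10, 12²≡33, 13²≡21, 14²≡11, 15²≡3, 16²≡34, 17²≡30, 18²≡28 (mod 37).
So the quadratic residues mod 37 are {1, 3, 4, 7, 9, 10, 11, 12, 16, 21, 25, 26, 27, 28, 30, 33, 34, 36}.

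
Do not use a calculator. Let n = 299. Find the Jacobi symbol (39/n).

Reciprocity: 39 ≡ 3 and 299 ≡ 3 (mod 4), so (39/299) = −(299/39).
Reduce top mod 39: now compute (26/39).
Pull out 2: since 39 ≡ 7 (mod 8), (2/39) = +1.
Reciprocity: 13 ≡ 1 and 39 ≡ 3 (mod 4), so (13/39) = +(39/13).
Reduce top mod 13: now compute (0/13).
Top reduces to 0: gcd > 1, so the symbol is 0.

0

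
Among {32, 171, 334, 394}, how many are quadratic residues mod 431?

(32/431) = +1 → QR.
(171/431) = +1 → QR.
(334/431) = -1 → non-residue.
(394/431) = +1 → QR.
Total quadratic residues among the 4: 3.

3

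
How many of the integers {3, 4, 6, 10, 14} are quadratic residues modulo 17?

(3/17) = -1 → non-residue.
(4/17) = +1 → QR.
(6/17) = -1 → non-residue.
(10/17) = -1 → non-residue.
(14/17) = -1 → non-residue.
Total quadratic residues among the 5: 1.

1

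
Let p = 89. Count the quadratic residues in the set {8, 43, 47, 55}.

3

(8/89) = +1 → QR.
(43/89) = -1 → non-residue.
(47/89) = +1 → QR.
(55/89) = +1 → QR.
Total quadratic residues among the 4: 3.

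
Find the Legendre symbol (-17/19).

First reduce: -17 ≡ 2 (mod 19).
Pull out 2: since 19 ≡ 3 (mod 8), (2/19) = -1.
Reached (1/19) = 1. Collecting the sign flips along the way, the symbol is -1.

-1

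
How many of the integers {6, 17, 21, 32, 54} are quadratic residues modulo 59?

2

(6/59) = -1 → non-residue.
(17/59) = +1 → QR.
(21/59) = +1 → QR.
(32/59) = -1 → non-residue.
(54/59) = -1 → non-residue.
Total quadratic residues among the 5: 2.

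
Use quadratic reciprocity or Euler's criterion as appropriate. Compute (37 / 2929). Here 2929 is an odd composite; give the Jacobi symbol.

-1

Reciprocity: 37 ≡ 1 and 2929 ≡ 1 (mod 4), so (37/2929) = +(2929/37).
Reduce top mod 37: now compute (6/37).
Pull out 2: since 37 ≡ 5 (mod 8), (2/37) = -1.
Reciprocity: 3 ≡ 3 and 37 ≡ 1 (mod 4), so (3/37) = +(37/3).
Reduce top mod 3: now compute (1/3).
Reached (1/3) = 1. Collecting the sign flips along the way, the symbol is -1.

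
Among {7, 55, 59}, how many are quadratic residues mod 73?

(7/73) = -1 → non-residue.
(55/73) = +1 → QR.
(59/73) = -1 → non-residue.
Total quadratic residues among the 3: 1.

1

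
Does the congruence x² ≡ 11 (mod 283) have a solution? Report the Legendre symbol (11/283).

1

Reciprocity: 11 ≡ 3 and 283 ≡ 3 (mod 4), so (11/283) = −(283/11).
Reduce top mod 11: now compute (8/11).
Pull out 2^3: since 11 ≡ 3 (mod 8), (2/11) = -1, so (2/11)^3 = -1.
Reached (1/11) = 1. Collecting the sign flips along the way, the symbol is +1.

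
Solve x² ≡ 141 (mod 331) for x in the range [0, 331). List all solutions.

97, 234

Since 331 ≡ 3 (mod 4), a square root of 141 is 141^((331+1)/4) = 141^83 mod 331.
Repeated squaring: 141^2≡21, 141^4≡110, 141^8≡184, 141^16≡94, 141^32≡230, 141^64≡271 (mod 331).
141^83 = 141^(64+16+2+1) ≡ 234 (mod 331).
Check: 234² = 54756 ≡ 141 (mod 331). The two roots are 97 and 234.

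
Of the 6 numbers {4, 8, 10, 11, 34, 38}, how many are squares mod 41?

(4/41) = +1 → QR.
(8/41) = +1 → QR.
(10/41) = +1 → QR.
(11/41) = -1 → non-residue.
(34/41) = -1 → non-residue.
(38/41) = -1 → non-residue.
Total quadratic residues among the 6: 3.

3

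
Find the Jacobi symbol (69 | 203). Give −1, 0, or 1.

1

Reciprocity: 69 ≡ 1 and 203 ≡ 3 (mod 4), so (69/203) = +(203/69).
Reduce top mod 69: now compute (65/69).
Reciprocity: 65 ≡ 1 and 69 ≡ 1 (mod 4), so (65/69) = +(69/65).
Reduce top mod 65: now compute (4/65).
Pull out 2^2: since 65 ≡ 1 (mod 8), (2/65) = +1, so (2/65)^2 = +1.
Reached (1/65) = 1. Collecting the sign flips along the way, the symbol is +1.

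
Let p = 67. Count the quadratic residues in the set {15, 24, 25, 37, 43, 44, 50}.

4

(15/67) = +1 → QR.
(24/67) = +1 → QR.
(25/67) = +1 → QR.
(37/67) = +1 → QR.
(43/67) = -1 → non-residue.
(44/67) = -1 → non-residue.
(50/67) = -1 → non-residue.
Total quadratic residues among the 7: 4.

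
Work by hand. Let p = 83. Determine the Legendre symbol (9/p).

Euler's criterion: (9/83) ≡ 9^41 (mod 83).
9^2 ≡ 81 (mod 83)
9^4 ≡ 4 (mod 83)
9^8 ≡ 16 (mod 83)
9^16 ≡ 7 (mod 83)
9^32 ≡ 49 (mod 83)
9^41 = 9^(32+8+1) ≡ 1 (mod 83).
Result is 1, so (9/83) = 1.

1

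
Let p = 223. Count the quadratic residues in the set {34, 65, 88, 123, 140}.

(34/223) = +1 → QR.
(65/223) = +1 → QR.
(88/223) = -1 → non-residue.
(123/223) = -1 → non-residue.
(140/223) = -1 → non-residue.
Total quadratic residues among the 5: 2.

2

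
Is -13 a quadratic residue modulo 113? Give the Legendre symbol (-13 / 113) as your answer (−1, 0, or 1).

1

First reduce: -13 ≡ 100 (mod 113).
Pull out 2^2: since 113 ≡ 1 (mod 8), (2/113) = +1, so (2/113)^2 = +1.
Reciprocity: 25 ≡ 1 and 113 ≡ 1 (mod 4), so (25/113) = +(113/25).
Reduce top mod 25: now compute (13/25).
Reciprocity: 13 ≡ 1 and 25 ≡ 1 (mod 4), so (13/25) = +(25/13).
Reduce top mod 13: now compute (12/13).
Pull out 2^2: since 13 ≡ 5 (mod 8), (2/13) = -1, so (2/13)^2 = +1.
Reciprocity: 3 ≡ 3 and 13 ≡ 1 (mod 4), so (3/13) = +(13/3).
Reduce top mod 3: now compute (1/3).
Reached (1/3) = 1. Collecting the sign flips along the way, the symbol is +1.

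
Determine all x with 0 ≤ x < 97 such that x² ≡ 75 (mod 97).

97 ≡ 1 (mod 4), so we find a root by search.
Trying successive values, 47² = 2209 ≡ 75 (mod 97). The other root is 97 − 47 = 50.

47, 50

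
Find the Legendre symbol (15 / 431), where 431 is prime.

1

Euler's criterion: (15/431) ≡ 15^215 (mod 431).
15^2 ≡ 225 (mod 431)
15^4 ≡ 198 (mod 431)
15^8 ≡ 414 (mod 431)
15^16 ≡ 289 (mod 431)
15^32 ≡ 338 (mod 431)
15^64 ≡ 29 (mod 431)
15^128 ≡ 410 (mod 431)
15^215 = 15^(128+64+16+4+2+1) ≡ 1 (mod 431).
Result is 1, so (15/431) = 1.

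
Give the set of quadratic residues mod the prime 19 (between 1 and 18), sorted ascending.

Square k = 1,…,9 (k and 19−k give the same square):
1²=1, 2²=4, 3²=9, 4²=16, 5²≡6, 6²≡17, 7²≡11, 8²≡7, 9²≡5 (mod 19).
So the quadratic residues mod 19 are {1, 4, 5, 6, 7, 9, 11, 16, 17}.

1 4 5 6 7 9 11 16 17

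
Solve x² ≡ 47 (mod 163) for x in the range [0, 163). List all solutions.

Since 163 ≡ 3 (mod 4), a square root of 47 is 47^((163+1)/4) = 47^41 mod 163.
Repeated squaring: 47^2≡90, 47^4≡113, 47^8≡55, 47^16≡91, 47^32≡131 (mod 163).
47^41 = 47^(32+8+1) ≡ 84 (mod 163).
Check: 84² = 7056 ≡ 47 (mod 163). The two roots are 79 and 84.

79, 84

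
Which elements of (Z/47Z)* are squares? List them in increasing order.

1 2 3 4 6 7 8 9 12 14 16 17 18 21 24 25 27 28 32 34 36 37 42

Square k = 1,…,23 (k and 47−k give the same square):
1²=1, 2²=4, 3²=9, 4²=16, 5²=25, 6²=36, 7²≡2, 8²≡17, 9²≡34, 10²≡6, 11²≡27, 12²≡3, 13²≡28, 14²≡8, 15²≡37, 16²≡21, 17²≡7, 18²≡42, 19²≡32, 20²≡24, 21²≡18, 22²≡14, 23²≡12 (mod 47).
So the quadratic residues mod 47 are {1, 2, 3, 4, 6, 7, 8, 9, 12, 14, 16, 17, 18, 21, 24, 25, 27, 28, 32, 34, 36, 37, 42}.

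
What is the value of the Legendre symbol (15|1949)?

Reciprocity: 15 ≡ 3 and 1949 ≡ 1 (mod 4), so (15/1949) = +(1949/15).
Reduce top mod 15: now compute (14/15).
Pull out 2: since 15 ≡ 7 (mod 8), (2/15) = +1.
Reciprocity: 7 ≡ 3 and 15 ≡ 3 (mod 4), so (7/15) = −(15/7).
Reduce top mod 7: now compute (1/7).
Reached (1/7) = 1. Collecting the sign flips along the way, the symbol is -1.

-1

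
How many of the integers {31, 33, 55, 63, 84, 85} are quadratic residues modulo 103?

(31/103) = -1 → non-residue.
(33/103) = +1 → QR.
(55/103) = +1 → QR.
(63/103) = +1 → QR.
(84/103) = -1 → non-residue.
(85/103) = -1 → non-residue.
Total quadratic residues among the 6: 3.

3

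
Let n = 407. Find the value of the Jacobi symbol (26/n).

Pull out 2: since 407 ≡ 7 (mod 8), (2/407) = +1.
Reciprocity: 13 ≡ 1 and 407 ≡ 3 (mod 4), so (13/407) = +(407/13).
Reduce top mod 13: now compute (4/13).
Pull out 2^2: since 13 ≡ 5 (mod 8), (2/13) = -1, so (2/13)^2 = +1.
Reached (1/13) = 1. Collecting the sign flips along the way, the symbol is +1.

1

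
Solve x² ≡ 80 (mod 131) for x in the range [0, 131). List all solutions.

39, 92

Since 131 ≡ 3 (mod 4), a square root of 80 is 80^((131+1)/4) = 80^33 mod 131.
Repeated squaring: 80^2≡112, 80^4≡99, 80^8≡107, 80^16≡52, 80^32≡84 (mod 131).
80^33 = 80^(32+1) ≡ 39 (mod 131).
Check: 39² = 1521 ≡ 80 (mod 131). The two roots are 39 and 92.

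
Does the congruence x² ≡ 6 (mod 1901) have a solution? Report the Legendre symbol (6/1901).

Pull out 2: since 1901 ≡ 5 (mod 8), (2/1901) = -1.
Reciprocity: 3 ≡ 3 and 1901 ≡ 1 (mod 4), so (3/1901) = +(1901/3).
Reduce top mod 3: now compute (2/3).
Pull out 2: since 3 ≡ 3 (mod 8), (2/3) = -1.
Reached (1/3) = 1. Collecting the sign flips along the way, the symbol is +1.

1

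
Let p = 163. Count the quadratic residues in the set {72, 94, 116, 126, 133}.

2

(72/163) = -1 → non-residue.
(94/163) = -1 → non-residue.
(116/163) = -1 → non-residue.
(126/163) = +1 → QR.
(133/163) = +1 → QR.
Total quadratic residues among the 5: 2.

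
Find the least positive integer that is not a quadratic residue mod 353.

3

(2/353) = +1, so 2 is a residue.
(3/353) = −1, so 3 is the smallest positive non-residue mod 353.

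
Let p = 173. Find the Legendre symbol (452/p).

First reduce: 452 ≡ 106 (mod 173).
Pull out 2: since 173 ≡ 5 (mod 8), (2/173) = -1.
Reciprocity: 53 ≡ 1 and 173 ≡ 1 (mod 4), so (53/173) = +(173/53).
Reduce top mod 53: now compute (14/53).
Pull out 2: since 53 ≡ 5 (mod 8), (2/53) = -1.
Reciprocity: 7 ≡ 3 and 53 ≡ 1 (mod 4), so (7/53) = +(53/7).
Reduce top mod 7: now compute (4/7).
Pull out 2^2: since 7 ≡ 7 (mod 8), (2/7) = +1, so (2/7)^2 = +1.
Reached (1/7) = 1. Collecting the sign flips along the way, the symbol is +1.

1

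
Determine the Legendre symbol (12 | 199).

-1

Euler's criterion: (12/199) ≡ 12^99 (mod 199).
12^2 ≡ 144 (mod 199)
12^4 ≡ 40 (mod 199)
12^8 ≡ 8 (mod 199)
12^16 ≡ 64 (mod 199)
12^32 ≡ 116 (mod 199)
12^64 ≡ 123 (mod 199)
12^99 = 12^(64+32+2+1) ≡ 198 (mod 199).
Result is 198 ≡ −1, so (12/199) = −1.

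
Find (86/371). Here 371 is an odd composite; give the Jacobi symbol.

Pull out 2: since 371 ≡ 3 (mod 8), (2/371) = -1.
Reciprocity: 43 ≡ 3 and 371 ≡ 3 (mod 4), so (43/371) = −(371/43).
Reduce top mod 43: now compute (27/43).
Reciprocity: 27 ≡ 3 and 43 ≡ 3 (mod 4), so (27/43) = −(43/27).
Reduce top mod 27: now compute (16/27).
Pull out 2^4: since 27 ≡ 3 (mod 8), (2/27) = -1, so (2/27)^4 = +1.
Reached (1/27) = 1. Collecting the sign flips along the way, the symbol is -1.

-1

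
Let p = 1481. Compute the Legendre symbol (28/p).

1

Pull out 2^2: since 1481 ≡ 1 (mod 8), (2/1481) = +1, so (2/1481)^2 = +1.
Reciprocity: 7 ≡ 3 and 1481 ≡ 1 (mod 4), so (7/1481) = +(1481/7).
Reduce top mod 7: now compute (4/7).
Pull out 2^2: since 7 ≡ 7 (mod 8), (2/7) = +1, so (2/7)^2 = +1.
Reached (1/7) = 1. Collecting the sign flips along the way, the symbol is +1.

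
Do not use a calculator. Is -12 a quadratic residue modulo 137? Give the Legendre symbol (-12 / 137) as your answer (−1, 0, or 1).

Euler's criterion: (-12/137) ≡ 125^68 (mod 137).
125^2 ≡ 7 (mod 137)
125^4 ≡ 49 (mod 137)
125^8 ≡ 72 (mod 137)
125^16 ≡ 115 (mod 137)
125^32 ≡ 73 (mod 137)
125^64 ≡ 123 (mod 137)
125^68 = 125^(64+4) ≡ 136 (mod 137).
Result is 136 ≡ −1, so (-12/137) = −1.

-1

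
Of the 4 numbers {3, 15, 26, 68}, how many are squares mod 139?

0

(3/139) = -1 → non-residue.
(15/139) = -1 → non-residue.
(26/139) = -1 → non-residue.
(68/139) = -1 → non-residue.
Total quadratic residues among the 4: 0.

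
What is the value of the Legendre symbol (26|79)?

Euler's criterion: (26/79) ≡ 26^39 (mod 79).
26^2 ≡ 44 (mod 79)
26^4 ≡ 40 (mod 79)
26^8 ≡ 20 (mod 79)
26^16 ≡ 5 (mod 79)
26^32 ≡ 25 (mod 79)
26^39 = 26^(32+4+2+1) ≡ 1 (mod 79).
Result is 1, so (26/79) = 1.

1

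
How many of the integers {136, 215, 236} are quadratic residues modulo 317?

2

(136/317) = +1 → QR.
(215/317) = -1 → non-residue.
(236/317) = +1 → QR.
Total quadratic residues among the 3: 2.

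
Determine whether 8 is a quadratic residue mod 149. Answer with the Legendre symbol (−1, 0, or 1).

-1

Euler's criterion: (8/149) ≡ 8^74 (mod 149).
8^2 ≡ 64 (mod 149)
8^4 ≡ 73 (mod 149)
8^8 ≡ 114 (mod 149)
8^16 ≡ 33 (mod 149)
8^32 ≡ 46 (mod 149)
8^64 ≡ 30 (mod 149)
8^74 = 8^(64+8+2) ≡ 148 (mod 149).
Result is 148 ≡ −1, so (8/149) = −1.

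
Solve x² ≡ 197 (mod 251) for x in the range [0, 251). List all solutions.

Since 251 ≡ 3 (mod 4), a square root of 197 is 197^((251+1)/4) = 197^63 mod 251.
Repeated squaring: 197^2≡155, 197^4≡180, 197^8≡21, 197^16≡190, 197^32≡207 (mod 251).
197^63 = 197^(32+16+8+4+2+1) ≡ 85 (mod 251).
Check: 85² = 7225 ≡ 197 (mod 251). The two roots are 85 and 166.

85, 166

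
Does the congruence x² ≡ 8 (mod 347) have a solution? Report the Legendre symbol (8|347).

Euler's criterion: (8/347) ≡ 8^173 (mod 347).
8^2 ≡ 64 (mod 347)
8^4 ≡ 279 (mod 347)
8^8 ≡ 113 (mod 347)
8^16 ≡ 277 (mod 347)
8^32 ≡ 42 (mod 347)
8^64 ≡ 29 (mod 347)
8^128 ≡ 147 (mod 347)
8^173 = 8^(128+32+8+4+1) ≡ 346 (mod 347).
Result is 346 ≡ −1, so (8/347) = −1.

-1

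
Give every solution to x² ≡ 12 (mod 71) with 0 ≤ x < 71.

15, 56

Since 71 ≡ 3 (mod 4), a square root of 12 is 12^((71+1)/4) = 12^18 mod 71.
Repeated squaring: 12^2≡2, 12^4≡4, 12^8≡16, 12^16≡43 (mod 71).
12^18 = 12^(16+2) ≡ 15 (mod 71).
Check: 15² = 225 ≡ 12 (mod 71). The two roots are 15 and 56.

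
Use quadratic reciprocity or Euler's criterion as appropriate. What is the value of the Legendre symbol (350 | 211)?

1

Euler's criterion: (350/211) ≡ 139^105 (mod 211).
139^2 ≡ 120 (mod 211)
139^4 ≡ 52 (mod 211)
139^8 ≡ 172 (mod 211)
139^16 ≡ 44 (mod 211)
139^32 ≡ 37 (mod 211)
139^64 ≡ 103 (mod 211)
139^105 = 139^(64+32+8+1) ≡ 1 (mod 211).
Result is 1, so (350/211) = 1.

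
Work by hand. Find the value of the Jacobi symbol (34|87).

1

Pull out 2: since 87 ≡ 7 (mod 8), (2/87) = +1.
Reciprocity: 17 ≡ 1 and 87 ≡ 3 (mod 4), so (17/87) = +(87/17).
Reduce top mod 17: now compute (2/17).
Pull out 2: since 17 ≡ 1 (mod 8), (2/17) = +1.
Reached (1/17) = 1. Collecting the sign flips along the way, the symbol is +1.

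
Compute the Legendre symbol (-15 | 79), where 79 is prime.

First reduce: -15 ≡ 64 (mod 79).
Pull out 2^6: since 79 ≡ 7 (mod 8), (2/79) = +1, so (2/79)^6 = +1.
Reached (1/79) = 1. Collecting the sign flips along the way, the symbol is +1.

1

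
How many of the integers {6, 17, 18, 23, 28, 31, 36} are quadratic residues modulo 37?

(6/37) = -1 → non-residue.
(17/37) = -1 → non-residue.
(18/37) = -1 → non-residue.
(23/37) = -1 → non-residue.
(28/37) = +1 → QR.
(31/37) = -1 → non-residue.
(36/37) = +1 → QR.
Total quadratic residues among the 7: 2.

2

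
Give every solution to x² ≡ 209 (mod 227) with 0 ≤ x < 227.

45, 182

Since 227 ≡ 3 (mod 4), a square root of 209 is 209^((227+1)/4) = 209^57 mod 227.
Repeated squaring: 209^2≡97, 209^4≡102, 209^8≡189, 209^16≡82, 209^32≡141 (mod 227).
209^57 = 209^(32+16+8+1) ≡ 182 (mod 227).
Check: 182² = 33124 ≡ 209 (mod 227). The two roots are 45 and 182.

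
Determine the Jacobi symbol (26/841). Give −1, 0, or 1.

1

Pull out 2: since 841 ≡ 1 (mod 8), (2/841) = +1.
Reciprocity: 13 ≡ 1 and 841 ≡ 1 (mod 4), so (13/841) = +(841/13).
Reduce top mod 13: now compute (9/13).
Reciprocity: 9 ≡ 1 and 13 ≡ 1 (mod 4), so (9/13) = +(13/9).
Reduce top mod 9: now compute (4/9).
Pull out 2^2: since 9 ≡ 1 (mod 8), (2/9) = +1, so (2/9)^2 = +1.
Reached (1/9) = 1. Collecting the sign flips along the way, the symbol is +1.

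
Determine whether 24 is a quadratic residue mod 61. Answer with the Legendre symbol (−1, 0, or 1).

Pull out 2^3: since 61 ≡ 5 (mod 8), (2/61) = -1, so (2/61)^3 = -1.
Reciprocity: 3 ≡ 3 and 61 ≡ 1 (mod 4), so (3/61) = +(61/3).
Reduce top mod 3: now compute (1/3).
Reached (1/3) = 1. Collecting the sign flips along the way, the symbol is -1.

-1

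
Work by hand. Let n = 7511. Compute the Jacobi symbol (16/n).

Pull out 2^4: since 7511 ≡ 7 (mod 8), (2/7511) = +1, so (2/7511)^4 = +1.
Reached (1/7511) = 1. Collecting the sign flips along the way, the symbol is +1.

1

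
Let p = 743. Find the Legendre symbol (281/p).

1

Reciprocity: 281 ≡ 1 and 743 ≡ 3 (mod 4), so (281/743) = +(743/281).
Reduce top mod 281: now compute (181/281).
Reciprocity: 181 ≡ 1 and 281 ≡ 1 (mod 4), so (181/281) = +(281/181).
Reduce top mod 181: now compute (100/181).
Pull out 2^2: since 181 ≡ 5 (mod 8), (2/181) = -1, so (2/181)^2 = +1.
Reciprocity: 25 ≡ 1 and 181 ≡ 1 (mod 4), so (25/181) = +(181/25).
Reduce top mod 25: now compute (6/25).
Pull out 2: since 25 ≡ 1 (mod 8), (2/25) = +1.
Reciprocity: 3 ≡ 3 and 25 ≡ 1 (mod 4), so (3/25) = +(25/3).
Reduce top mod 3: now compute (1/3).
Reached (1/3) = 1. Collecting the sign flips along the way, the symbol is +1.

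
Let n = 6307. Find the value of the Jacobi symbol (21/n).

Reciprocity: 21 ≡ 1 and 6307 ≡ 3 (mod 4), so (21/6307) = +(6307/21).
Reduce top mod 21: now compute (7/21).
Reciprocity: 7 ≡ 3 and 21 ≡ 1 (mod 4), so (7/21) = +(21/7).
Reduce top mod 7: now compute (0/7).
Top reduces to 0: gcd > 1, so the symbol is 0.

0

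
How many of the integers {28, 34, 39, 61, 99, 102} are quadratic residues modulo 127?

3

(28/127) = -1 → non-residue.
(34/127) = +1 → QR.
(39/127) = -1 → non-residue.
(61/127) = +1 → QR.
(99/127) = +1 → QR.
(102/127) = -1 → non-residue.
Total quadratic residues among the 6: 3.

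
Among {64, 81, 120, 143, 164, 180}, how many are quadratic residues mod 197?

4

(64/197) = +1 → QR.
(81/197) = +1 → QR.
(120/197) = -1 → non-residue.
(143/197) = +1 → QR.
(164/197) = +1 → QR.
(180/197) = -1 → non-residue.
Total quadratic residues among the 6: 4.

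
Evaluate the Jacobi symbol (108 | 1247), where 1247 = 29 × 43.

Pull out 2^2: since 1247 ≡ 7 (mod 8), (2/1247) = +1, so (2/1247)^2 = +1.
Reciprocity: 27 ≡ 3 and 1247 ≡ 3 (mod 4), so (27/1247) = −(1247/27).
Reduce top mod 27: now compute (5/27).
Reciprocity: 5 ≡ 1 and 27 ≡ 3 (mod 4), so (5/27) = +(27/5).
Reduce top mod 5: now compute (2/5).
Pull out 2: since 5 ≡ 5 (mod 8), (2/5) = -1.
Reached (1/5) = 1. Collecting the sign flips along the way, the symbol is +1.

1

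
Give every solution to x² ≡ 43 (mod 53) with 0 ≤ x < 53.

19, 34

53 ≡ 1 (mod 4), so we find a root by search.
Trying successive values, 19² = 361 ≡ 43 (mod 53). The other root is 53 − 19 = 34.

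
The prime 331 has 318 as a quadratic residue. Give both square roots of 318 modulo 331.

48, 283

Since 331 ≡ 3 (mod 4), a square root of 318 is 318^((331+1)/4) = 318^83 mod 331.
Repeated squaring: 318^2≡169, 318^4≡95, 318^8≡88, 318^16≡131, 318^32≡280, 318^64≡284 (mod 331).
318^83 = 318^(64+16+2+1) ≡ 283 (mod 331).
Check: 283² = 80089 ≡ 318 (mod 331). The two roots are 48 and 283.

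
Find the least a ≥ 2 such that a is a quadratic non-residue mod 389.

(2/389) = −1, so 2 is the smallest positive non-residue mod 389.

2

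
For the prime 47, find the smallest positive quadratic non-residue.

5

(2/47) = +1, so 2 is a residue.
(3/47) = +1, so 3 is a residue.
(4/47) = +1, so 4 is a residue.
(5/47) = −1, so 5 is the smallest positive non-residue mod 47.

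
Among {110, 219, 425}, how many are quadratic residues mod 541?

(110/541) = +1 → QR.
(219/541) = -1 → non-residue.
(425/541) = -1 → non-residue.
Total quadratic residues among the 3: 1.

1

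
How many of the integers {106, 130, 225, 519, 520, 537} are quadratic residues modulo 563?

5

(106/563) = +1 → QR.
(130/563) = +1 → QR.
(225/563) = +1 → QR.
(519/563) = -1 → non-residue.
(520/563) = +1 → QR.
(537/563) = +1 → QR.
Total quadratic residues among the 6: 5.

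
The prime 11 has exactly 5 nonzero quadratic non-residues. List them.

Square k = 1,…,5 (k and 11−k give the same square):
1²=1, 2²=4, 3²=9, 4²≡5, 5²≡3 (mod 11).
The residues are {1, 3, 4, 5, 9}; the non-residues are the remaining 5 nonzero classes.

2 6 7 8 10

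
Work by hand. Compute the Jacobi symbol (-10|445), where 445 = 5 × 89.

First reduce: -10 ≡ 435 (mod 445).
Reciprocity: 435 ≡ 3 and 445 ≡ 1 (mod 4), so (435/445) = +(445/435).
Reduce top mod 435: now compute (10/435).
Pull out 2: since 435 ≡ 3 (mod 8), (2/435) = -1.
Reciprocity: 5 ≡ 1 and 435 ≡ 3 (mod 4), so (5/435) = +(435/5).
Reduce top mod 5: now compute (0/5).
Top reduces to 0: gcd > 1, so the symbol is 0.

0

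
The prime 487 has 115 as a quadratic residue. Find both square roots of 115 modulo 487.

33, 454

Since 487 ≡ 3 (mod 4), a square root of 115 is 115^((487+1)/4) = 115^122 mod 487.
Repeated squaring: 115^2≡76, 115^4≡419, 115^8≡241, 115^16≡128, 115^32≡313, 115^64≡82 (mod 487).
115^122 = 115^(64+32+16+8+2) ≡ 33 (mod 487).
Check: 33² = 1089 ≡ 115 (mod 487). The two roots are 33 and 454.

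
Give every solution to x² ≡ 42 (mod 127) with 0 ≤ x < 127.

Since 127 ≡ 3 (mod 4), a square root of 42 is 42^((127+1)/4) = 42^32 mod 127.
Repeated squaring: 42^2≡113, 42^4≡69, 42^8≡62, 42^16≡34, 42^32≡13 (mod 127).
42^32 = 42^(32) ≡ 13 (mod 127).
Check: 13² = 169 ≡ 42 (mod 127). The two roots are 13 and 114.

13, 114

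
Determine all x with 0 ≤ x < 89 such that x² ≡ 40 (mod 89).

29, 60

89 ≡ 1 (mod 4), so we find a root by search.
Trying successive values, 29² = 841 ≡ 40 (mod 89). The other root is 89 − 29 = 60.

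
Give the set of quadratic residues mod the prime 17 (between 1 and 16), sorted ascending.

1, 2, 4, 8, 9, 13, 15, 16

Square k = 1,…,8 (k and 17−k give the same square):
1²=1, 2²=4, 3²=9, 4²=16, 5²≡8, 6²≡2, 7²≡15, 8²≡13 (mod 17).
So the quadratic residues mod 17 are {1, 2, 4, 8, 9, 13, 15, 16}.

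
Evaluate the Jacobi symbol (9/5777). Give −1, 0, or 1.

Reciprocity: 9 ≡ 1 and 5777 ≡ 1 (mod 4), so (9/5777) = +(5777/9).
Reduce top mod 9: now compute (8/9).
Pull out 2^3: since 9 ≡ 1 (mod 8), (2/9) = +1, so (2/9)^3 = +1.
Reached (1/9) = 1. Collecting the sign flips along the way, the symbol is +1.

1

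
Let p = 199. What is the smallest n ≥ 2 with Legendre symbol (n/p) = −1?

(2/199) = +1, so 2 is a residue.
(3/199) = −1, so 3 is the smallest positive non-residue mod 199.

3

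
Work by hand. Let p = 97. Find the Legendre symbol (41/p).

Euler's criterion: (41/97) ≡ 41^48 (mod 97).
41^2 ≡ 32 (mod 97)
41^4 ≡ 54 (mod 97)
41^8 ≡ 6 (mod 97)
41^16 ≡ 36 (mod 97)
41^32 ≡ 35 (mod 97)
41^48 = 41^(32+16) ≡ 96 (mod 97).
Result is 96 ≡ −1, so (41/97) = −1.

-1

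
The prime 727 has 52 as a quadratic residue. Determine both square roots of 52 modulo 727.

Since 727 ≡ 3 (mod 4), a square root of 52 is 52^((727+1)/4) = 52^182 mod 727.
Repeated squaring: 52^2≡523, 52^4≡177, 52^8≡68, 52^16≡262, 52^32≡306, 52^64≡580, 52^128≡526 (mod 727).
52^182 = 52^(128+32+16+4+2) ≡ 448 (mod 727).
Check: 448² = 200704 ≡ 52 (mod 727). The two roots are 279 and 448.

279, 448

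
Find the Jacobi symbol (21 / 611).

-1

Reciprocity: 21 ≡ 1 and 611 ≡ 3 (mod 4), so (21/611) = +(611/21).
Reduce top mod 21: now compute (2/21).
Pull out 2: since 21 ≡ 5 (mod 8), (2/21) = -1.
Reached (1/21) = 1. Collecting the sign flips along the way, the symbol is -1.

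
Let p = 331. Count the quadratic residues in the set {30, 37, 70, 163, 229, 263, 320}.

(30/331) = +1 → QR.
(37/331) = -1 → non-residue.
(70/331) = +1 → QR.
(163/331) = +1 → QR.
(229/331) = -1 → non-residue.
(263/331) = -1 → non-residue.
(320/331) = +1 → QR.
Total quadratic residues among the 7: 4.

4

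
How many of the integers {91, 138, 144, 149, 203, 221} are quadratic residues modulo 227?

(91/227) = -1 → non-residue.
(138/227) = -1 → non-residue.
(144/227) = +1 → QR.
(149/227) = -1 → non-residue.
(203/227) = +1 → QR.
(221/227) = +1 → QR.
Total quadratic residues among the 6: 3.

3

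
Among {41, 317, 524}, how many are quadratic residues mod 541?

(41/541) = +1 → QR.
(317/541) = -1 → non-residue.
(524/541) = -1 → non-residue.
Total quadratic residues among the 3: 1.

1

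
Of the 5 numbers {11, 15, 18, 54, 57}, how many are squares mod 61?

(11/61) = -1 → non-residue.
(15/61) = +1 → QR.
(18/61) = -1 → non-residue.
(54/61) = -1 → non-residue.
(57/61) = +1 → QR.
Total quadratic residues among the 5: 2.

2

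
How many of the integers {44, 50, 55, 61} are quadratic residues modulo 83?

2

(44/83) = +1 → QR.
(50/83) = -1 → non-residue.
(55/83) = -1 → non-residue.
(61/83) = +1 → QR.
Total quadratic residues among the 4: 2.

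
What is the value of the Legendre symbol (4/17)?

1

Euler's criterion: (4/17) ≡ 4^8 (mod 17).
4^2 ≡ 16 (mod 17)
4^4 ≡ 1 (mod 17)
4^8 ≡ 1 (mod 17)
4^8 = 4^(8) ≡ 1 (mod 17).
Result is 1, so (4/17) = 1.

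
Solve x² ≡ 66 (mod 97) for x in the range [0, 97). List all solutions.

39, 58

97 ≡ 1 (mod 4), so we find a root by search.
Trying successive values, 39² = 1521 ≡ 66 (mod 97). The other root is 97 − 39 = 58.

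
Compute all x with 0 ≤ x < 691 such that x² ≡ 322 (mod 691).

Since 691 ≡ 3 (mod 4), a square root of 322 is 322^((691+1)/4) = 322^173 mod 691.
Repeated squaring: 322^2≡34, 322^4≡465, 322^8≡633, 322^16≡600, 322^32≡680, 322^64≡121, 322^128≡130 (mod 691).
322^173 = 322^(128+32+8+4+1) ≡ 497 (mod 691).
Check: 497² = 247009 ≡ 322 (mod 691). The two roots are 194 and 497.

194, 497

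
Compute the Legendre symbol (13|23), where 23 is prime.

1

Euler's criterion: (13/23) ≡ 13^11 (mod 23).
13^2 ≡ 8 (mod 23)
13^4 ≡ 18 (mod 23)
13^8 ≡ 2 (mod 23)
13^11 = 13^(8+2+1) ≡ 1 (mod 23).
Result is 1, so (13/23) = 1.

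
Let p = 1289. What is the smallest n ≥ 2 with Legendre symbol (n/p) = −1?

(2/1289) = +1, so 2 is a residue.
(3/1289) = −1, so 3 is the smallest positive non-residue mod 1289.

3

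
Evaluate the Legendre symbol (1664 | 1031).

1

First reduce: 1664 ≡ 633 (mod 1031).
Reciprocity: 633 ≡ 1 and 1031 ≡ 3 (mod 4), so (633/1031) = +(1031/633).
Reduce top mod 633: now compute (398/633).
Pull out 2: since 633 ≡ 1 (mod 8), (2/633) = +1.
Reciprocity: 199 ≡ 3 and 633 ≡ 1 (mod 4), so (199/633) = +(633/199).
Reduce top mod 199: now compute (36/199).
Pull out 2^2: since 199 ≡ 7 (mod 8), (2/199) = +1, so (2/199)^2 = +1.
Reciprocity: 9 ≡ 1 and 199 ≡ 3 (mod 4), so (9/199) = +(199/9).
Reduce top mod 9: now compute (1/9).
Reached (1/9) = 1. Collecting the sign flips along the way, the symbol is +1.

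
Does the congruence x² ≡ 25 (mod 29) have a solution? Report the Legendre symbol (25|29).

1

Reciprocity: 25 ≡ 1 and 29 ≡ 1 (mod 4), so (25/29) = +(29/25).
Reduce top mod 25: now compute (4/25).
Pull out 2^2: since 25 ≡ 1 (mod 8), (2/25) = +1, so (2/25)^2 = +1.
Reached (1/25) = 1. Collecting the sign flips along the way, the symbol is +1.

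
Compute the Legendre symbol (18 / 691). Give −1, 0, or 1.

-1

Pull out 2: since 691 ≡ 3 (mod 8), (2/691) = -1.
Reciprocity: 9 ≡ 1 and 691 ≡ 3 (mod 4), so (9/691) = +(691/9).
Reduce top mod 9: now compute (7/9).
Reciprocity: 7 ≡ 3 and 9 ≡ 1 (mod 4), so (7/9) = +(9/7).
Reduce top mod 7: now compute (2/7).
Pull out 2: since 7 ≡ 7 (mod 8), (2/7) = +1.
Reached (1/7) = 1. Collecting the sign flips along the way, the symbol is -1.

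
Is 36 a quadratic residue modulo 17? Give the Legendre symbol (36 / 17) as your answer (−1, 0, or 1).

First reduce: 36 ≡ 2 (mod 17).
Pull out 2: since 17 ≡ 1 (mod 8), (2/17) = +1.
Reached (1/17) = 1. Collecting the sign flips along the way, the symbol is +1.

1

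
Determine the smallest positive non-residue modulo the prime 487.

(2/487) = +1, so 2 is a residue.
(3/487) = −1, so 3 is the smallest positive non-residue mod 487.

3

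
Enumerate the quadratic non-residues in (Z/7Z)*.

3,5,6

Square k = 1,…,3 (k and 7−k give the same square):
1²=1, 2²=4, 3²≡2 (mod 7).
The residues are {1, 2, 4}; the non-residues are the remaining 3 nonzero classes.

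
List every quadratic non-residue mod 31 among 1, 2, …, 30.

3,6,11,12,13,15,17,21,22,23,24,26,27,29,30

Square k = 1,…,15 (k and 31−k give the same square):
1²=1, 2²=4, 3²=9, 4²=16, 5²=25, 6²≡5, 7²≡18, 8²≡2, 9²≡19, 10²≡7, 11²≡28, 12²≡20, 13²≡14, 14²≡10, 15²≡8 (mod 31).
The residues are {1, 2, 4, 5, 7, 8, 9, 10, 14, 16, 18, 19, 20, 25, 28}; the non-residues are the remaining 15 nonzero classes.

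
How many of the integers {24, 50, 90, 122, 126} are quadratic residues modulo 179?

1

(24/179) = -1 → non-residue.
(50/179) = -1 → non-residue.
(90/179) = -1 → non-residue.
(122/179) = -1 → non-residue.
(126/179) = +1 → QR.
Total quadratic residues among the 5: 1.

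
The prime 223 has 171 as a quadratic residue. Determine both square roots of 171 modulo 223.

Since 223 ≡ 3 (mod 4), a square root of 171 is 171^((223+1)/4) = 171^56 mod 223.
Repeated squaring: 171^2≡28, 171^4≡115, 171^8≡68, 171^16≡164, 171^32≡136 (mod 223).
171^56 = 171^(32+16+8) ≡ 49 (mod 223).
Check: 49² = 2401 ≡ 171 (mod 223). The two roots are 49 and 174.

49, 174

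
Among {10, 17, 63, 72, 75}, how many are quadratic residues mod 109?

(10/109) = -1 → non-residue.
(17/109) = -1 → non-residue.
(63/109) = +1 → QR.
(72/109) = -1 → non-residue.
(75/109) = +1 → QR.
Total quadratic residues among the 5: 2.

2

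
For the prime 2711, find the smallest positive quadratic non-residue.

(2/2711) = +1, so 2 is a residue.
(3/2711) = +1, so 3 is a residue.
(4/2711) = +1, so 4 is a residue.
(5/2711) = +1, so 5 is a residue.
(6/2711) = +1, so 6 is a residue.
(7/2711) = −1, so 7 is the smallest positive non-residue mod 2711.

7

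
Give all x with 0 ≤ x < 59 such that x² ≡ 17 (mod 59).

Since 59 ≡ 3 (mod 4), a square root of 17 is 17^((59+1)/4) = 17^15 mod 59.
Repeated squaring: 17^2≡53, 17^4≡36, 17^8≡57 (mod 59).
17^15 = 17^(8+4+2+1) ≡ 28 (mod 59).
Check: 28² = 784 ≡ 17 (mod 59). The two roots are 28 and 31.

28, 31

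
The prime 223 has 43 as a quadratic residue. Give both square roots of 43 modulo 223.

Since 223 ≡ 3 (mod 4), a square root of 43 is 43^((223+1)/4) = 43^56 mod 223.
Repeated squaring: 43^2≡65, 43^4≡211, 43^8≡144, 43^16≡220, 43^32≡9 (mod 223).
43^56 = 43^(32+16+8) ≡ 126 (mod 223).
Check: 126² = 15876 ≡ 43 (mod 223). The two roots are 97 and 126.

97, 126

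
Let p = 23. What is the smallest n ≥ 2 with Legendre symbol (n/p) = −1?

(2/23) = +1, so 2 is a residue.
(3/23) = +1, so 3 is a residue.
(4/23) = +1, so 4 is a residue.
(5/23) = −1, so 5 is the smallest positive non-residue mod 23.

5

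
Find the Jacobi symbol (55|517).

Reciprocity: 55 ≡ 3 and 517 ≡ 1 (mod 4), so (55/517) = +(517/55).
Reduce top mod 55: now compute (22/55).
Pull out 2: since 55 ≡ 7 (mod 8), (2/55) = +1.
Reciprocity: 11 ≡ 3 and 55 ≡ 3 (mod 4), so (11/55) = −(55/11).
Reduce top mod 11: now compute (0/11).
Top reduces to 0: gcd > 1, so the symbol is 0.

0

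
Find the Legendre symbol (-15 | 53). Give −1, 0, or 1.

1

First reduce: -15 ≡ 38 (mod 53).
Pull out 2: since 53 ≡ 5 (mod 8), (2/53) = -1.
Reciprocity: 19 ≡ 3 and 53 ≡ 1 (mod 4), so (19/53) = +(53/19).
Reduce top mod 19: now compute (15/19).
Reciprocity: 15 ≡ 3 and 19 ≡ 3 (mod 4), so (15/19) = −(19/15).
Reduce top mod 15: now compute (4/15).
Pull out 2^2: since 15 ≡ 7 (mod 8), (2/15) = +1, so (2/15)^2 = +1.
Reached (1/15) = 1. Collecting the sign flips along the way, the symbol is +1.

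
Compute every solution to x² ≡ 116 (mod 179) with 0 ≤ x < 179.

Since 179 ≡ 3 (mod 4), a square root of 116 is 116^((179+1)/4) = 116^45 mod 179.
Repeated squaring: 116^2≡31, 116^4≡66, 116^8≡60, 116^16≡20, 116^32≡42 (mod 179).
116^45 = 116^(32+8+4+1) ≡ 142 (mod 179).
Check: 142² = 20164 ≡ 116 (mod 179). The two roots are 37 and 142.

37, 142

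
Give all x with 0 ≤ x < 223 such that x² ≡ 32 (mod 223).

Since 223 ≡ 3 (mod 4), a square root of 32 is 32^((223+1)/4) = 32^56 mod 223.
Repeated squaring: 32^2≡132, 32^4≡30, 32^8≡8, 32^16≡64, 32^32≡82 (mod 223).
32^56 = 32^(32+16+8) ≡ 60 (mod 223).
Check: 60² = 3600 ≡ 32 (mod 223). The two roots are 60 and 163.

60, 163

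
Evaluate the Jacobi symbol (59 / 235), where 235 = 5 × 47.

Reciprocity: 59 ≡ 3 and 235 ≡ 3 (mod 4), so (59/235) = −(235/59).
Reduce top mod 59: now compute (58/59).
Pull out 2: since 59 ≡ 3 (mod 8), (2/59) = -1.
Reciprocity: 29 ≡ 1 and 59 ≡ 3 (mod 4), so (29/59) = +(59/29).
Reduce top mod 29: now compute (1/29).
Reached (1/29) = 1. Collecting the sign flips along the way, the symbol is +1.

1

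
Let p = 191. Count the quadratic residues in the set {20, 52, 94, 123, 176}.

2

(20/191) = +1 → QR.
(52/191) = +1 → QR.
(94/191) = -1 → non-residue.
(123/191) = -1 → non-residue.
(176/191) = -1 → non-residue.
Total quadratic residues among the 5: 2.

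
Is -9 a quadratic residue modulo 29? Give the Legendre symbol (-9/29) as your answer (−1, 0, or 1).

First reduce: -9 ≡ 20 (mod 29).
Pull out 2^2: since 29 ≡ 5 (mod 8), (2/29) = -1, so (2/29)^2 = +1.
Reciprocity: 5 ≡ 1 and 29 ≡ 1 (mod 4), so (5/29) = +(29/5).
Reduce top mod 5: now compute (4/5).
Pull out 2^2: since 5 ≡ 5 (mod 8), (2/5) = -1, so (2/5)^2 = +1.
Reached (1/5) = 1. Collecting the sign flips along the way, the symbol is +1.

1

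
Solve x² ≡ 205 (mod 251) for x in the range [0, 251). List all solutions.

74, 177

Since 251 ≡ 3 (mod 4), a square root of 205 is 205^((251+1)/4) = 205^63 mod 251.
Repeated squaring: 205^2≡108, 205^4≡118, 205^8≡119, 205^16≡105, 205^32≡232 (mod 251).
205^63 = 205^(32+16+8+4+2+1) ≡ 74 (mod 251).
Check: 74² = 5476 ≡ 205 (mod 251). The two roots are 74 and 177.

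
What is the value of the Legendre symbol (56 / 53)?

First reduce: 56 ≡ 3 (mod 53).
Reciprocity: 3 ≡ 3 and 53 ≡ 1 (mod 4), so (3/53) = +(53/3).
Reduce top mod 3: now compute (2/3).
Pull out 2: since 3 ≡ 3 (mod 8), (2/3) = -1.
Reached (1/3) = 1. Collecting the sign flips along the way, the symbol is -1.

-1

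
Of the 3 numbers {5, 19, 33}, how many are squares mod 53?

(5/53) = -1 → non-residue.
(19/53) = -1 → non-residue.
(33/53) = -1 → non-residue.
Total quadratic residues among the 3: 0.

0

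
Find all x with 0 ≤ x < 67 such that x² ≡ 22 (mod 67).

Since 67 ≡ 3 (mod 4), a square root of 22 is 22^((67+1)/4) = 22^17 mod 67.
Repeated squaring: 22^2≡15, 22^4≡24, 22^8≡40, 22^16≡59 (mod 67).
22^17 = 22^(16+1) ≡ 25 (mod 67).
Check: 25² = 625 ≡ 22 (mod 67). The two roots are 25 and 42.

25, 42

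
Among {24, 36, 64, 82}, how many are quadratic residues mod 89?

2

(24/89) = -1 → non-residue.
(36/89) = +1 → QR.
(64/89) = +1 → QR.
(82/89) = -1 → non-residue.
Total quadratic residues among the 4: 2.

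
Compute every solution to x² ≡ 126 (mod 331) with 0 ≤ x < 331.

Since 331 ≡ 3 (mod 4), a square root of 126 is 126^((331+1)/4) = 126^83 mod 331.
Repeated squaring: 126^2≡319, 126^4≡144, 126^8≡214, 126^16≡118, 126^32≡22, 126^64≡153 (mod 331).
126^83 = 126^(64+16+2+1) ≡ 253 (mod 331).
Check: 253² = 64009 ≡ 126 (mod 331). The two roots are 78 and 253.

78, 253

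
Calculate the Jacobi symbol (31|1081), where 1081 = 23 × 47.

Reciprocity: 31 ≡ 3 and 1081 ≡ 1 (mod 4), so (31/1081) = +(1081/31).
Reduce top mod 31: now compute (27/31).
Reciprocity: 27 ≡ 3 and 31 ≡ 3 (mod 4), so (27/31) = −(31/27).
Reduce top mod 27: now compute (4/27).
Pull out 2^2: since 27 ≡ 3 (mod 8), (2/27) = -1, so (2/27)^2 = +1.
Reached (1/27) = 1. Collecting the sign flips along the way, the symbol is -1.

-1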